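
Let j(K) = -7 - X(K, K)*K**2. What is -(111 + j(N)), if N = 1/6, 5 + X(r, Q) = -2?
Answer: -3751/36 ≈ -104.19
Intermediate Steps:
X(r, Q) = -7 (X(r, Q) = -5 - 2 = -7)
N = 1/6 ≈ 0.16667
j(K) = -7 + 7*K**2 (j(K) = -7 - (-7)*K**2 = -7 + 7*K**2)
-(111 + j(N)) = -(111 + (-7 + 7*(1/6)**2)) = -(111 + (-7 + 7*(1/36))) = -(111 + (-7 + 7/36)) = -(111 - 245/36) = -1*3751/36 = -3751/36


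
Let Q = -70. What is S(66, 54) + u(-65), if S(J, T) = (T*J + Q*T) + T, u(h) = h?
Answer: -227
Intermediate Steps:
S(J, T) = -69*T + J*T (S(J, T) = (T*J - 70*T) + T = (J*T - 70*T) + T = (-70*T + J*T) + T = -69*T + J*T)
S(66, 54) + u(-65) = 54*(-69 + 66) - 65 = 54*(-3) - 65 = -162 - 65 = -227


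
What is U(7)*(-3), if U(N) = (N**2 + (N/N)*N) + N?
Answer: -189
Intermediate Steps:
U(N) = N**2 + 2*N (U(N) = (N**2 + 1*N) + N = (N**2 + N) + N = (N + N**2) + N = N**2 + 2*N)
U(7)*(-3) = (7*(2 + 7))*(-3) = (7*9)*(-3) = 63*(-3) = -189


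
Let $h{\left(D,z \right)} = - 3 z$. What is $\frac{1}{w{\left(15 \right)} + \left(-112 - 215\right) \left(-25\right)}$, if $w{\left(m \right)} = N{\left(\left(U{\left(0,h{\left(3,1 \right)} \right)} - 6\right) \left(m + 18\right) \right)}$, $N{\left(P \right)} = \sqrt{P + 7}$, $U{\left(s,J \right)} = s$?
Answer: $\frac{8175}{66830816} - \frac{i \sqrt{191}}{66830816} \approx 0.00012232 - 2.0679 \cdot 10^{-7} i$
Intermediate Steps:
$N{\left(P \right)} = \sqrt{7 + P}$
$w{\left(m \right)} = \sqrt{-101 - 6 m}$ ($w{\left(m \right)} = \sqrt{7 + \left(0 - 6\right) \left(m + 18\right)} = \sqrt{7 - 6 \left(18 + m\right)} = \sqrt{7 - \left(108 + 6 m\right)} = \sqrt{-101 - 6 m}$)
$\frac{1}{w{\left(15 \right)} + \left(-112 - 215\right) \left(-25\right)} = \frac{1}{\sqrt{-101 - 90} + \left(-112 - 215\right) \left(-25\right)} = \frac{1}{\sqrt{-191} - -8175} = \frac{1}{i \sqrt{191} + 8175} = \frac{1}{8175 + i \sqrt{191}}$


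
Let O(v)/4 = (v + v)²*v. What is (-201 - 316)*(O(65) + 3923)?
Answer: -2273726191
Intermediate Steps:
O(v) = 16*v³ (O(v) = 4*((v + v)²*v) = 4*((2*v)²*v) = 4*((4*v²)*v) = 4*(4*v³) = 16*v³)
(-201 - 316)*(O(65) + 3923) = (-201 - 316)*(16*65³ + 3923) = -517*(16*274625 + 3923) = -517*(4394000 + 3923) = -517*4397923 = -2273726191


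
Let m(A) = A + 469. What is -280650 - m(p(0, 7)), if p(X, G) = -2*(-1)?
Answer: -281121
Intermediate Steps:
p(X, G) = 2
m(A) = 469 + A
-280650 - m(p(0, 7)) = -280650 - (469 + 2) = -280650 - 1*471 = -280650 - 471 = -281121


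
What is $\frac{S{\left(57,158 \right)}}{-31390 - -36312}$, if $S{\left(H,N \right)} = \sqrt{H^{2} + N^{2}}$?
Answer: $\frac{\sqrt{28213}}{4922} \approx 0.034126$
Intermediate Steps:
$\frac{S{\left(57,158 \right)}}{-31390 - -36312} = \frac{\sqrt{57^{2} + 158^{2}}}{-31390 - -36312} = \frac{\sqrt{3249 + 24964}}{-31390 + 36312} = \frac{\sqrt{28213}}{4922}$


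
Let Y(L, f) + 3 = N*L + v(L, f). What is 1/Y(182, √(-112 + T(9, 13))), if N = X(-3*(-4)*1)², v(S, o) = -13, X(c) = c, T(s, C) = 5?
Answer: 1/26192 ≈ 3.8180e-5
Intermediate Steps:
N = 144 (N = (-3*(-4)*1)² = (12*1)² = 12² = 144)
Y(L, f) = -16 + 144*L (Y(L, f) = -3 + (144*L - 13) = -3 + (-13 + 144*L) = -16 + 144*L)
1/Y(182, √(-112 + T(9, 13))) = 1/(-16 + 144*182) = 1/(-16 + 26208) = 1/26192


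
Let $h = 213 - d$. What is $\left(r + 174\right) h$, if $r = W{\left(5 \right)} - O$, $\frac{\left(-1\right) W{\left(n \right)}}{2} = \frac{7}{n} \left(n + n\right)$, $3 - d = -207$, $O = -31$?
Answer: $531$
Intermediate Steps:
$d = 210$ ($d = 3 - -207 = 3 + 207 = 210$)
$W{\left(n \right)} = -28$ ($W{\left(n \right)} = - 2 \frac{7}{n} \left(n + n\right) = - 2 \frac{7}{n} 2 n = \left(-2\right) 14 = -28$)
$h = 3$ ($h = 213 - 210 = 3$)
$r = 3$ ($r = -28 - -31 = -28 + 31 = 3$)
$\left(r + 174\right) h = \left(3 + 174\right) 3 = 177 \cdot 3 = 531$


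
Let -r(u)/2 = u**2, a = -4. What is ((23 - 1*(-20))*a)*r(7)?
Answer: 16856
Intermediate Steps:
r(u) = -2*u**2
((23 - 1*(-20))*a)*r(7) = ((23 - 1*(-20))*(-4))*(-2*7**2) = ((23 + 20)*(-4))*(-2*49) = (43*(-4))*(-98) = -172*(-98) = 16856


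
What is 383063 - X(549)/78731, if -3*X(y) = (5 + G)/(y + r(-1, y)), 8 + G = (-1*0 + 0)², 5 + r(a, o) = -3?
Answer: 16315982781672/42593471 ≈ 3.8306e+5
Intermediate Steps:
r(a, o) = -8 (r(a, o) = -5 - 3 = -8)
G = -8 (G = -8 + (-1*0 + 0)² = -8 + (0 + 0)² = -8 + 0² = -8 + 0 = -8)
X(y) = 1/(-8 + y) (X(y) = -(5 - 8)/(3*(y - 8)) = -(-3)/(3*(-8 + y)) = -(-1)/(-8 + y) = 1/(-8 + y))
383063 - X(549)/78731 = 383063 - 1/((-8 + 549)*78731) = 383063 - 1/(541*78731) = 383063 - 1*1/42593471 = 383063 - 1/42593471 = 16315982781672/42593471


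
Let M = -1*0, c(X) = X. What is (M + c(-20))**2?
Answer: 400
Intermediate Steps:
M = 0
(M + c(-20))**2 = (0 - 20)**2 = (-20)**2 = 400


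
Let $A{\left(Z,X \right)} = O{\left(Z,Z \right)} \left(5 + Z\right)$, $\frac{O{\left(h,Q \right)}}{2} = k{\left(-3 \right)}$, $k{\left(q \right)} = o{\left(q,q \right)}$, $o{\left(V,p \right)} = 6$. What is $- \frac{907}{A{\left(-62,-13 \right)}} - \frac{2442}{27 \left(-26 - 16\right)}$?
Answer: $\frac{49979}{14364} \approx 3.4795$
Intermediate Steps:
$k{\left(q \right)} = 6$
$O{\left(h,Q \right)} = 12$ ($O{\left(h,Q \right)} = 2 \cdot 6 = 12$)
$A{\left(Z,X \right)} = 60 + 12 Z$ ($A{\left(Z,X \right)} = 12 \left(5 + Z\right) = 60 + 12 Z$)
$- \frac{907}{A{\left(-62,-13 \right)}} - \frac{2442}{27 \left(-26 - 16\right)} = - \frac{907}{60 + 12 \left(-62\right)} - \frac{2442}{27 \left(-26 - 16\right)} = - \frac{907}{60 - 744} - \frac{2442}{27 \left(-42\right)} = - \frac{907}{-684} - \frac{2442}{-1134} = \left(-907\right) \left(- \frac{1}{684}\right) - - \frac{407}{189} = \frac{907}{684} + \frac{407}{189} = \frac{49979}{14364}$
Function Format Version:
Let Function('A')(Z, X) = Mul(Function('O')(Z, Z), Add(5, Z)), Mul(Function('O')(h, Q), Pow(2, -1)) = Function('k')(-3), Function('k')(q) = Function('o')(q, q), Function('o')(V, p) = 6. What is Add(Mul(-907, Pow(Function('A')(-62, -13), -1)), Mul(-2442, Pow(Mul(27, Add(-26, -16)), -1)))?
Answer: Rational(49979, 14364) ≈ 3.4795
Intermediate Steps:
Function('k')(q) = 6
Function('O')(h, Q) = 12 (Function('O')(h, Q) = Mul(2, 6) = 12)
Function('A')(Z, X) = Add(60, Mul(12, Z)) (Function('A')(Z, X) = Mul(12, Add(5, Z)) = Add(60, Mul(12, Z)))
Add(Mul(-907, Pow(Function('A')(-62, -13), -1)), Mul(-2442, Pow(Mul(27, Add(-26, -16)), -1))) = Add(Mul(-907, Pow(Add(60, Mul(12, -62)), -1)), Mul(-2442, Pow(Mul(27, Add(-26, -16)), -1))) = Add(Mul(-907, Pow(Add(60, -744), -1)), Mul(-2442, Pow(Mul(27, -42), -1))) = Add(Mul(-907, Pow(-684, -1)), Mul(-2442, Pow(-1134, -1))) = Add(Mul(-907, Rational(-1, 684)), Mul(-2442, Rational(-1, 1134))) = Add(Rational(907, 684), Rational(407, 189)) = Rational(49979, 14364)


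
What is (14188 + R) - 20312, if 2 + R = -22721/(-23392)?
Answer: -143276671/23392 ≈ -6125.0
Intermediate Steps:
R = -24063/23392 (R = -2 - 22721/(-23392) = -2 - 22721*(-1/23392) = -2 + 22721/23392 = -24063/23392 ≈ -1.0287)
(14188 + R) - 20312 = (14188 - 24063/23392) - 20312 = 331861633/23392 - 20312 = -143276671/23392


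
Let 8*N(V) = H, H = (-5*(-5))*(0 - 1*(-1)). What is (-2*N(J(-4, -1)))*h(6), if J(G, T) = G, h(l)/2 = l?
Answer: -75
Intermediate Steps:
h(l) = 2*l
H = 25 (H = 25*(0 + 1) = 25*1 = 25)
N(V) = 25/8 (N(V) = (⅛)*25 = 25/8)
(-2*N(J(-4, -1)))*h(6) = (-2*25/8)*(2*6) = -25/4*12 = -75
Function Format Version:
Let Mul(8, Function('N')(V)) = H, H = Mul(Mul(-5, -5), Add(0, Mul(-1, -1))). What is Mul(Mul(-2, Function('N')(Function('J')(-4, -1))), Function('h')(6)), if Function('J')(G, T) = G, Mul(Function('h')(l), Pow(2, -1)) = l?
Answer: -75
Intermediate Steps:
Function('h')(l) = Mul(2, l)
H = 25 (H = Mul(25, Add(0, 1)) = Mul(25, 1) = 25)
Function('N')(V) = Rational(25, 8) (Function('N')(V) = Mul(Rational(1, 8), 25) = Rational(25, 8))
Mul(Mul(-2, Function('N')(Function('J')(-4, -1))), Function('h')(6)) = Mul(Mul(-2, Rational(25, 8)), Mul(2, 6)) = Mul(Rational(-25, 4), 12) = -75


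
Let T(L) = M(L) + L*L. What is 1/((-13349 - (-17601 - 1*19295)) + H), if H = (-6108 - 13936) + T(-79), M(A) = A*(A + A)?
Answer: 1/22226 ≈ 4.4992e-5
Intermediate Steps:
M(A) = 2*A**2 (M(A) = A*(2*A) = 2*A**2)
T(L) = 3*L**2 (T(L) = 2*L**2 + L*L = 2*L**2 + L**2 = 3*L**2)
H = -1321 (H = (-6108 - 13936) + 3*(-79)**2 = -20044 + 3*6241 = -20044 + 18723 = -1321)
1/((-13349 - (-17601 - 1*19295)) + H) = 1/((-13349 - (-17601 - 1*19295)) - 1321) = 1/((-13349 - (-17601 - 19295)) - 1321) = 1/((-13349 - 1*(-36896)) - 1321) = 1/((-13349 + 36896) - 1321) = 1/(23547 - 1321) = 1/22226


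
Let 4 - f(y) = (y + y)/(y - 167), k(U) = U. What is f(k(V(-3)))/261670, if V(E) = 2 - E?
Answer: 329/21195270 ≈ 1.5522e-5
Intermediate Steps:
f(y) = 4 - 2*y/(-167 + y) (f(y) = 4 - (y + y)/(y - 167) = 4 - 2*y/(-167 + y))
f(k(V(-3)))/261670 = (2*(-334 + (2 - 1*(-3)))/(-167 + (2 - 1*(-3))))/261670 = (2*(-334 + (2 + 3))/(-167 + (2 + 3)))*(1/261670) = (2*(-334 + 5)/(-167 + 5))*(1/261670) = (2*(-329)/(-162))*(1/261670) = (2*(-1/162)*(-329))*(1/261670) = (329/81)*(1/261670) = 329/21195270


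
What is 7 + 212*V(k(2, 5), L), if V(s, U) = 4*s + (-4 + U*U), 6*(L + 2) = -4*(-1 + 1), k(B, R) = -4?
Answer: -3385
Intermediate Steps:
L = -2 (L = -2 + (-4*(-1 + 1))/6 = -2 + (-4*0)/6 = -2 + (⅙)*0 = -2 + 0 = -2)
V(s, U) = -4 + U² + 4*s (V(s, U) = 4*s + (-4 + U²) = -4 + U² + 4*s)
7 + 212*V(k(2, 5), L) = 7 + 212*(-4 + (-2)² + 4*(-4)) = 7 + 212*(-4 + 4 - 16) = 7 + 212*(-16) = 7 - 3392 = -3385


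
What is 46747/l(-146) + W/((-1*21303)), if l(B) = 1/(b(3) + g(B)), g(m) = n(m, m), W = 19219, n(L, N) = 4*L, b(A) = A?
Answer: -578589648340/21303 ≈ -2.7160e+7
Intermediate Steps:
g(m) = 4*m
l(B) = 1/(3 + 4*B)
46747/l(-146) + W/((-1*21303)) = 46747/(1/(3 + 4*(-146))) + 19219/((-1*21303)) = 46747/(1/(3 - 584)) + 19219/(-21303) = 46747/(1/(-581)) + 19219*(-1/21303) = 46747/(-1/581) - 19219/21303 = 46747*(-581) - 19219/21303 = -27160007 - 19219/21303 = -578589648340/21303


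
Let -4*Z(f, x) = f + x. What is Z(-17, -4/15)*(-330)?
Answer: -2849/2 ≈ -1424.5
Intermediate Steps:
Z(f, x) = -f/4 - x/4 (Z(f, x) = -(f + x)/4 = -f/4 - x/4)
Z(-17, -4/15)*(-330) = (-¼*(-17) - (-1)/15)*(-330) = (17/4 - (-1)/15)*(-330) = (17/4 - ¼*(-4/15))*(-330) = (17/4 + 1/15)*(-330) = (259/60)*(-330) = -2849/2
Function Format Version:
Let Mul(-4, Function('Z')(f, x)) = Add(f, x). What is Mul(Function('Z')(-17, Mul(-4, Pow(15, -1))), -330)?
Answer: Rational(-2849, 2) ≈ -1424.5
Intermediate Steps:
Function('Z')(f, x) = Add(Mul(Rational(-1, 4), f), Mul(Rational(-1, 4), x)) (Function('Z')(f, x) = Mul(Rational(-1, 4), Add(f, x)) = Add(Mul(Rational(-1, 4), f), Mul(Rational(-1, 4), x)))
Mul(Function('Z')(-17, Mul(-4, Pow(15, -1))), -330) = Mul(Add(Mul(Rational(-1, 4), -17), Mul(Rational(-1, 4), Mul(-4, Pow(15, -1)))), -330) = Mul(Add(Rational(17, 4), Mul(Rational(-1, 4), Mul(-4, Rational(1, 15)))), -330) = Mul(Add(Rational(17, 4), Mul(Rational(-1, 4), Rational(-4, 15))), -330) = Mul(Add(Rational(17, 4), Rational(1, 15)), -330) = Mul(Rational(259, 60), -330) = Rational(-2849, 2)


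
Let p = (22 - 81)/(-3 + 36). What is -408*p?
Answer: 8024/11 ≈ 729.45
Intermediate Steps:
p = -59/33 ≈ -1.7879
-408*p = -408*(-59/33) = 8024/11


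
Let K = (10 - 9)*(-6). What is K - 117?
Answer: -123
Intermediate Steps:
K = -6 (K = 1*(-6) = -6)
K - 117 = -6 - 117 = -123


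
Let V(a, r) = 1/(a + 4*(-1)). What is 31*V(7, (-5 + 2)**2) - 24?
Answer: -41/3 ≈ -13.667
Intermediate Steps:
V(a, r) = 1/(-4 + a) (V(a, r) = 1/(a - 4) = 1/(-4 + a))
31*V(7, (-5 + 2)**2) - 24 = 31/(-4 + 7) - 24 = 31/3 - 24 = -41/3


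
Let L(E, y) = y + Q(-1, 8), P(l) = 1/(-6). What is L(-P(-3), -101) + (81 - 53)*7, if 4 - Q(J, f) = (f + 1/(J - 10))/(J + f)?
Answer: 7536/77 ≈ 97.870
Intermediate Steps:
P(l) = -1/6
Q(J, f) = 4 - (f + 1/(-10 + J))/(J + f) (Q(J, f) = 4 - (f + 1/(J - 10))/(J + f) = 4 - (f + 1/(-10 + J))/(J + f))
L(E, y) = 221/77 + y (L(E, y) = y + (-1 - 40*(-1) - 30*8 + 4*(-1)**2 + 3*(-1)*8)/((-1)**2 - 10*(-1) - 10*8 - 1*8) = y + (-1 + 40 - 240 + 4*1 - 24)/(1 + 10 - 80 - 8) = y + (-1 + 40 - 240 + 4 - 24)/(-77) = y - 1/77*(-221) = y + 221/77 = 221/77 + y)
L(-P(-3), -101) + (81 - 53)*7 = (221/77 - 101) + (81 - 53)*7 = -7556/77 + 28*7 = -7556/77 + 196 = 7536/77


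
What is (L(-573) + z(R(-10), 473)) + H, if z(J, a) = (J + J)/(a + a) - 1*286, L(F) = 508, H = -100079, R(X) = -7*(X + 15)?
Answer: -47232396/473 ≈ -99857.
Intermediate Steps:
R(X) = -105 - 7*X (R(X) = -7*(15 + X) = -105 - 7*X)
z(J, a) = -286 + J/a (z(J, a) = (2*J)/((2*a)) - 286 = (2*J)*(1/(2*a)) - 286 = J/a - 286 = -286 + J/a)
(L(-573) + z(R(-10), 473)) + H = (508 + (-286 + (-105 - 7*(-10))/473)) - 100079 = (508 + (-286 + (-105 + 70)*(1/473))) - 100079 = (508 + (-286 - 35*1/473)) - 100079 = (508 + (-286 - 35/473)) - 100079 = (508 - 135313/473) - 100079 = 104971/473 - 100079 = -47232396/473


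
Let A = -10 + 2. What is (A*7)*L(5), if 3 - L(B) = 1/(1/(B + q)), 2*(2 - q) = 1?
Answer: 196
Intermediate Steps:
q = 3/2 (q = 2 - 1/2*1 = 2 - 1/2 = 3/2 ≈ 1.5000)
A = -8
L(B) = 3/2 - B (L(B) = 3 - 1/(1/(B + 3/2)) = 3 - 1/(1/(3/2 + B)) = 3 - (3/2 + B) = 3 + (-3/2 - B) = 3/2 - B)
(A*7)*L(5) = (-8*7)*(3/2 - 1*5) = -56*(3/2 - 5) = -56*(-7/2) = 196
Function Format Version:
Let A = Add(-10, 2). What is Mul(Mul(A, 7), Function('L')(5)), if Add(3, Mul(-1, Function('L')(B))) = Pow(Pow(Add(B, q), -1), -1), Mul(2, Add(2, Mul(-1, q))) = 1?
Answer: 196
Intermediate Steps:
q = Rational(3, 2) (q = Add(2, Mul(Rational(-1, 2), 1)) = Add(2, Rational(-1, 2)) = Rational(3, 2) ≈ 1.5000)
A = -8
Function('L')(B) = Add(Rational(3, 2), Mul(-1, B)) (Function('L')(B) = Add(3, Mul(-1, Pow(Pow(Add(B, Rational(3, 2)), -1), -1))) = Add(3, Mul(-1, Pow(Pow(Add(Rational(3, 2), B), -1), -1))) = Add(3, Mul(-1, Add(Rational(3, 2), B))) = Add(3, Add(Rational(-3, 2), Mul(-1, B))) = Add(Rational(3, 2), Mul(-1, B)))
Mul(Mul(A, 7), Function('L')(5)) = Mul(Mul(-8, 7), Add(Rational(3, 2), Mul(-1, 5))) = Mul(-56, Add(Rational(3, 2), -5)) = Mul(-56, Rational(-7, 2)) = 196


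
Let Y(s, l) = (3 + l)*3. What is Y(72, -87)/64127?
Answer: -36/9161 ≈ -0.0039297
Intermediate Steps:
Y(s, l) = 9 + 3*l
Y(72, -87)/64127 = (9 + 3*(-87))/64127 = (9 - 261)*(1/64127) = -252*1/64127 = -36/9161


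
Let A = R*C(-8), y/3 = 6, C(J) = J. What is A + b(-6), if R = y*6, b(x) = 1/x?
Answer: -5185/6 ≈ -864.17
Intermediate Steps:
y = 18 (y = 3*6 = 18)
R = 108 (R = 18*6 = 108)
A = -864 (A = 108*(-8) = -864)
A + b(-6) = -864 + 1/(-6) = -864 - ⅙ = -5185/6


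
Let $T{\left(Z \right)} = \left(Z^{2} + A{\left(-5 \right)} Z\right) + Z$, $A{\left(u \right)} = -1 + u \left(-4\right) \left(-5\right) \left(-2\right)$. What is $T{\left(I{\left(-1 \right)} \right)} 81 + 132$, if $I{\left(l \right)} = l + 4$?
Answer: $49461$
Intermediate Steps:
$I{\left(l \right)} = 4 + l$
$A{\left(u \right)} = -1 - 40 u$ ($A{\left(u \right)} = -1 + u 20 \left(-2\right) = -1 + u \left(-40\right) = -1 - 40 u$)
$T{\left(Z \right)} = Z^{2} + 200 Z$ ($T{\left(Z \right)} = \left(Z^{2} + \left(-1 - -200\right) Z\right) + Z = \left(Z^{2} + \left(-1 + 200\right) Z\right) + Z = \left(Z^{2} + 199 Z\right) + Z = Z^{2} + 200 Z$)
$T{\left(I{\left(-1 \right)} \right)} 81 + 132 = \left(4 - 1\right) \left(200 + \left(4 - 1\right)\right) 81 + 132 = 3 \left(200 + 3\right) 81 + 132 = 3 \cdot 203 \cdot 81 + 132 = 609 \cdot 81 + 132 = 49329 + 132 = 49461$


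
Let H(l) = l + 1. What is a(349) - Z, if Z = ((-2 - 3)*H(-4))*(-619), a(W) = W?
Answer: 9634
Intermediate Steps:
H(l) = 1 + l
Z = -9285 (Z = ((-2 - 3)*(1 - 4))*(-619) = -5*(-3)*(-619) = 15*(-619) = -9285)
a(349) - Z = 349 - 1*(-9285) = 349 + 9285 = 9634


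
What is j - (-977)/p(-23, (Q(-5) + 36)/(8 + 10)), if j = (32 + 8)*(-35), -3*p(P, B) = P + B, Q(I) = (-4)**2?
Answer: -227021/181 ≈ -1254.3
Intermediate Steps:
Q(I) = 16
p(P, B) = -B/3 - P/3 (p(P, B) = -(P + B)/3 = -(B + P)/3 = -B/3 - P/3)
j = -1400 (j = 40*(-35) = -1400)
j - (-977)/p(-23, (Q(-5) + 36)/(8 + 10)) = -1400 - (-977)/(-(16 + 36)/(3*(8 + 10)) - 1/3*(-23)) = -1400 - (-977)/(-52/(3*18) + 23/3) = -1400 - (-977)/(-1/3*26/9 + 23/3) = -1400 - (-977)/(-26/27 + 23/3) = -1400 - (-977)/181/27 = -1400 - (-977)*27/181 = -1400 - 1*(-26379/181) = -1400 + 26379/181 = -227021/181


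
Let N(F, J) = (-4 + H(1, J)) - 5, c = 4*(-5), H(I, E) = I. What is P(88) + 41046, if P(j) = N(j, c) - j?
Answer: 40950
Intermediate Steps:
c = -20
N(F, J) = -8 (N(F, J) = (-4 + 1) - 5 = -3 - 5 = -8)
P(j) = -8 - j
P(88) + 41046 = (-8 - 1*88) + 41046 = (-8 - 88) + 41046 = -96 + 41046 = 40950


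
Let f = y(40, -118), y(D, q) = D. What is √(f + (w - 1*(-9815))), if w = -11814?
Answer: I*√1959 ≈ 44.261*I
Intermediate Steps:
f = 40
√(f + (w - 1*(-9815))) = √(40 + (-11814 - 1*(-9815))) = √(40 + (-11814 + 9815)) = √(40 - 1999) = √(-1959) = I*√1959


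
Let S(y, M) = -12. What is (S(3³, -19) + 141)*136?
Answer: 17544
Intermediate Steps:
(S(3³, -19) + 141)*136 = (-12 + 141)*136 = 129*136 = 17544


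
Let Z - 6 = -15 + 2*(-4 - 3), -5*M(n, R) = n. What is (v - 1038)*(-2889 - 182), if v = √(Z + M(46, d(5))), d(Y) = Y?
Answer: 3187698 - 3071*I*√805/5 ≈ 3.1877e+6 - 17426.0*I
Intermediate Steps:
M(n, R) = -n/5
Z = -23 (Z = 6 + (-15 + 2*(-4 - 3)) = 6 + (-15 + 2*(-7)) = 6 + (-15 - 14) = 6 - 29 = -23)
v = I*√805/5 (v = √(-23 - ⅕*46) = √(-23 - 46/5) = √(-161/5) = I*√805/5 ≈ 5.6745*I)
(v - 1038)*(-2889 - 182) = (I*√805/5 - 1038)*(-2889 - 182) = (-1038 + I*√805/5)*(-3071) = 3187698 - 3071*I*√805/5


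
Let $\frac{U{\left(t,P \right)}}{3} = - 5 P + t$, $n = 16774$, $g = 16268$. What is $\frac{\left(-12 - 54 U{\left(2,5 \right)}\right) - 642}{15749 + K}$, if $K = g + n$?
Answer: $\frac{3072}{48791} \approx 0.062962$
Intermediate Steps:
$U{\left(t,P \right)} = - 15 P + 3 t$ ($U{\left(t,P \right)} = 3 \left(- 5 P + t\right) = 3 \left(t - 5 P\right) = - 15 P + 3 t$)
$K = 33042$ ($K = 16268 + 16774 = 33042$)
$\frac{\left(-12 - 54 U{\left(2,5 \right)}\right) - 642}{15749 + K} = \frac{\left(-12 - 54 \left(\left(-15\right) 5 + 3 \cdot 2\right)\right) - 642}{15749 + 33042} = \frac{\left(-12 - 54 \left(-75 + 6\right)\right) - 642}{48791} = \left(\left(-12 - -3726\right) - 642\right) \frac{1}{48791} = \left(\left(-12 + 3726\right) - 642\right) \frac{1}{48791} = \left(3714 - 642\right) \frac{1}{48791} = 3072 \cdot \frac{1}{48791} = \frac{3072}{48791}$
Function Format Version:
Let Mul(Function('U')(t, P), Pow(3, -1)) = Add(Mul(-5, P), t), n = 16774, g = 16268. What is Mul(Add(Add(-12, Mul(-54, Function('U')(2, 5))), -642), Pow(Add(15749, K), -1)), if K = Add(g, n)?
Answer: Rational(3072, 48791) ≈ 0.062962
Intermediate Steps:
Function('U')(t, P) = Add(Mul(-15, P), Mul(3, t)) (Function('U')(t, P) = Mul(3, Add(Mul(-5, P), t)) = Mul(3, Add(t, Mul(-5, P))) = Add(Mul(-15, P), Mul(3, t)))
K = 33042 (K = Add(16268, 16774) = 33042)
Mul(Add(Add(-12, Mul(-54, Function('U')(2, 5))), -642), Pow(Add(15749, K), -1)) = Mul(Add(Add(-12, Mul(-54, Add(Mul(-15, 5), Mul(3, 2)))), -642), Pow(Add(15749, 33042), -1)) = Mul(Add(Add(-12, Mul(-54, Add(-75, 6))), -642), Pow(48791, -1)) = Mul(Add(Add(-12, Mul(-54, -69)), -642), Rational(1, 48791)) = Mul(Add(Add(-12, 3726), -642), Rational(1, 48791)) = Mul(Add(3714, -642), Rational(1, 48791)) = Mul(3072, Rational(1, 48791)) = Rational(3072, 48791)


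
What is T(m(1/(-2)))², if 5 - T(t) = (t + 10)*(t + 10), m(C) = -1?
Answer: 5776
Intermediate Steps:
T(t) = 5 - (10 + t)² (T(t) = 5 - (t + 10)*(t + 10) = 5 - (10 + t)*(10 + t) = 5 - (10 + t)²)
T(m(1/(-2)))² = (5 - (10 - 1)²)² = (5 - 1*9²)² = (5 - 1*81)² = (5 - 81)² = (-76)² = 5776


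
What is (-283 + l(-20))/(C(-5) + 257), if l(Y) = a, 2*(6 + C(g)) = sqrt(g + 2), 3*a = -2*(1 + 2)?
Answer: -286140/252007 + 570*I*sqrt(3)/252007 ≈ -1.1354 + 0.0039176*I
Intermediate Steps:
a = -2 (a = (-2*(1 + 2))/3 = (-2*3)/3 = (1/3)*(-6) = -2)
C(g) = -6 + sqrt(2 + g)/2 (C(g) = -6 + sqrt(g + 2)/2 = -6 + sqrt(2 + g)/2)
l(Y) = -2
(-283 + l(-20))/(C(-5) + 257) = (-283 - 2)/((-6 + sqrt(2 - 5)/2) + 257) = -285/((-6 + sqrt(-3)/2) + 257) = -285/((-6 + (I*sqrt(3))/2) + 257) = -285/((-6 + I*sqrt(3)/2) + 257) = -285/(251 + I*sqrt(3)/2)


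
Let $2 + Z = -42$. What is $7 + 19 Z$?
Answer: $-829$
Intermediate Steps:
$Z = -44$ ($Z = -2 - 42 = -44$)
$7 + 19 Z = 7 + 19 \left(-44\right) = 7 - 836 = -829$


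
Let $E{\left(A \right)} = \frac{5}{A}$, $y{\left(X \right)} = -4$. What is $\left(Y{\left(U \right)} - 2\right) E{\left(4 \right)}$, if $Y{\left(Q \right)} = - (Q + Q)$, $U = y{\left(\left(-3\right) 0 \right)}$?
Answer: $\frac{15}{2} \approx 7.5$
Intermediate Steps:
$U = -4$
$Y{\left(Q \right)} = - 2 Q$
$\left(Y{\left(U \right)} - 2\right) E{\left(4 \right)} = \left(\left(-2\right) \left(-4\right) - 2\right) \frac{5}{4} = \left(8 - 2\right) 5 \cdot \frac{1}{4} = 6 \cdot \frac{5}{4} = \frac{15}{2}$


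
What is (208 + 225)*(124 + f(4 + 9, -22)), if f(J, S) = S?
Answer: 44166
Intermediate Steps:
(208 + 225)*(124 + f(4 + 9, -22)) = (208 + 225)*(124 - 22) = 433*102 = 44166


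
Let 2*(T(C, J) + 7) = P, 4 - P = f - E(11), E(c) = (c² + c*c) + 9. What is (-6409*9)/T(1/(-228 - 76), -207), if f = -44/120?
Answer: -266220/557 ≈ -477.95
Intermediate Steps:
E(c) = 9 + 2*c² (E(c) = (c² + c²) + 9 = 2*c² + 9 = 9 + 2*c²)
f = -11/30 (f = -44*1/120 = -11/30 ≈ -0.36667)
P = 7661/30 (P = 4 - (-11/30 - (9 + 2*11²)) = 4 - (-11/30 - (9 + 2*121)) = 4 - (-11/30 - (9 + 242)) = 4 - (-11/30 - 1*251) = 4 - (-11/30 - 251) = 4 - 1*(-7541/30) = 4 + 7541/30 = 7661/30 ≈ 255.37)
T(C, J) = 7241/60 (T(C, J) = -7 + (½)*(7661/30) = -7 + 7661/60 = 7241/60)
(-6409*9)/T(1/(-228 - 76), -207) = (-6409*9)/(7241/60) = -57681*60/7241 = -266220/557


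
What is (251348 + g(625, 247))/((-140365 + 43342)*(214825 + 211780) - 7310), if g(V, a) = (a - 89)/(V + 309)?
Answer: -23475919/3865873094615 ≈ -6.0726e-6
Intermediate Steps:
g(V, a) = (-89 + a)/(309 + V)
(251348 + g(625, 247))/((-140365 + 43342)*(214825 + 211780) - 7310) = (251348 + (-89 + 247)/(309 + 625))/((-140365 + 43342)*(214825 + 211780) - 7310) = (251348 + 158/934)/(-97023*426605 - 7310) = (251348 + (1/934)*158)/(-41390496915 - 7310) = (251348 + 79/467)/(-41390504225) = (117379595/467)*(-1/41390504225) = -23475919/3865873094615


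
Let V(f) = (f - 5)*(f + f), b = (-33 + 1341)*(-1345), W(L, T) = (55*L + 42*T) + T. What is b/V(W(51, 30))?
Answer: -29321/558285 ≈ -0.052520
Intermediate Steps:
W(L, T) = 43*T + 55*L (W(L, T) = (42*T + 55*L) + T = 43*T + 55*L)
b = -1759260 (b = 1308*(-1345) = -1759260)
V(f) = 2*f*(-5 + f) (V(f) = (-5 + f)*(2*f) = 2*f*(-5 + f))
b/V(W(51, 30)) = -1759260*1/(2*(-5 + (43*30 + 55*51))*(43*30 + 55*51)) = -1759260*1/(2*(-5 + (1290 + 2805))*(1290 + 2805)) = -1759260*1/(8190*(-5 + 4095)) = -1759260/(2*4095*4090) = -1759260/33497100 = -1759260*1/33497100 = -29321/558285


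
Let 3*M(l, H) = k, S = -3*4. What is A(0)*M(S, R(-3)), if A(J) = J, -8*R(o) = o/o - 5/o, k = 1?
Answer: 0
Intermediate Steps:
R(o) = -⅛ + 5/(8*o) (R(o) = -(o/o - 5/o)/8 = -(1 - 5/o)/8 = -⅛ + 5/(8*o))
S = -12
M(l, H) = ⅓ (M(l, H) = (⅓)*1 = ⅓)
A(0)*M(S, R(-3)) = 0*(⅓) = 0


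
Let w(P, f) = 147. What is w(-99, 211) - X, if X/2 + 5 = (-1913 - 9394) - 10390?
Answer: 43551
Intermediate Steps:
X = -43404 (X = -10 + 2*((-1913 - 9394) - 10390) = -10 + 2*(-11307 - 10390) = -10 + 2*(-21697) = -10 - 43394 = -43404)
w(-99, 211) - X = 147 - 1*(-43404) = 147 + 43404 = 43551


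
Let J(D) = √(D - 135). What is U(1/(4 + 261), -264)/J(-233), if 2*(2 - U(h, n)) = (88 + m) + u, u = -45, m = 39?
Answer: 39*I*√23/92 ≈ 2.033*I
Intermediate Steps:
J(D) = √(-135 + D)
U(h, n) = -39 (U(h, n) = 2 - ((88 + 39) - 45)/2 = 2 - (127 - 45)/2 = 2 - ½*82 = 2 - 41 = -39)
U(1/(4 + 261), -264)/J(-233) = -39/√(-135 - 233) = -39*(-I*√23/92) = -(-39)*I*√23/92 = 39*I*√23/92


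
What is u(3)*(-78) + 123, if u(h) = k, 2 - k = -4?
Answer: -345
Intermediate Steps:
k = 6 (k = 2 - 1*(-4) = 2 + 4 = 6)
u(h) = 6
u(3)*(-78) + 123 = 6*(-78) + 123 = -468 + 123 = -345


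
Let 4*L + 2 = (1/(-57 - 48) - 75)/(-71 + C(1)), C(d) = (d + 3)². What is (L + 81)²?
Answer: 7205123689/1102500 ≈ 6535.3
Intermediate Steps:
C(d) = (3 + d)²
L = -167/1050 (L = -½ + ((1/(-57 - 48) - 75)/(-71 + (3 + 1)²))/4 = -½ + ((1/(-105) - 75)/(-71 + 4²))/4 = -½ + ((-1/105 - 75)/(-71 + 16))/4 = -½ + (-7876/105/(-55))/4 = -½ + (-7876/105*(-1/55))/4 = -½ + (¼)*(716/525) = -½ + 179/525 = -167/1050 ≈ -0.15905)
(L + 81)² = (-167/1050 + 81)² = (84883/1050)² = 7205123689/1102500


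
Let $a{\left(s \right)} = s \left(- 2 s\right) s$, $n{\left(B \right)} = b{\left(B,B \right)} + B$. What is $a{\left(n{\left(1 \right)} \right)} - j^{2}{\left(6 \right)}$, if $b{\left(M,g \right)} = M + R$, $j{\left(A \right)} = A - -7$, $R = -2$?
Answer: $-169$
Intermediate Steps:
$j{\left(A \right)} = 7 + A$ ($j{\left(A \right)} = A + 7 = 7 + A$)
$b{\left(M,g \right)} = -2 + M$ ($b{\left(M,g \right)} = M - 2 = -2 + M$)
$n{\left(B \right)} = -2 + 2 B$ ($n{\left(B \right)} = \left(-2 + B\right) + B = -2 + 2 B$)
$a{\left(s \right)} = - 2 s^{3}$ ($a{\left(s \right)} = - 2 s^{2} s = - 2 s^{3}$)
$a{\left(n{\left(1 \right)} \right)} - j^{2}{\left(6 \right)} = - 2 \left(-2 + 2 \cdot 1\right)^{3} - \left(7 + 6\right)^{2} = - 2 \left(-2 + 2\right)^{3} - 13^{2} = - 2 \cdot 0^{3} - 169 = \left(-2\right) 0 - 169 = 0 - 169 = -169$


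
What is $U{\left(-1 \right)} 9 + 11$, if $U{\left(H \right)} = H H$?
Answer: $20$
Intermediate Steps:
$U{\left(H \right)} = H^{2}$
$U{\left(-1 \right)} 9 + 11 = \left(-1\right)^{2} \cdot 9 + 11 = 1 \cdot 9 + 11 = 9 + 11 = 20$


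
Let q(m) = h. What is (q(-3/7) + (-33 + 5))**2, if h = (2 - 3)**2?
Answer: 729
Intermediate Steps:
h = 1 (h = (-1)**2 = 1)
q(m) = 1
(q(-3/7) + (-33 + 5))**2 = (1 + (-33 + 5))**2 = (1 - 28)**2 = (-27)**2 = 729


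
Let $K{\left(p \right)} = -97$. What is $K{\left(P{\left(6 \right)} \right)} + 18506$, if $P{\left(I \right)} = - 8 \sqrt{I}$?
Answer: $18409$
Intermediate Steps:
$K{\left(P{\left(6 \right)} \right)} + 18506 = -97 + 18506 = 18409$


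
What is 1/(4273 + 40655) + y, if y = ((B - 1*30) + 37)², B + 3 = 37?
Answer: 75523969/44928 ≈ 1681.0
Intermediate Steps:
B = 34 (B = -3 + 37 = 34)
y = 1681 (y = ((34 - 1*30) + 37)² = ((34 - 30) + 37)² = (4 + 37)² = 41² = 1681)
1/(4273 + 40655) + y = 1/(4273 + 40655) + 1681 = 1/44928 + 1681 = 75523969/44928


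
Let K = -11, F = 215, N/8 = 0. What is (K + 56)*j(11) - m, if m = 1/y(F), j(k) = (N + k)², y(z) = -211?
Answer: 1148896/211 ≈ 5445.0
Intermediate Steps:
N = 0 (N = 8*0 = 0)
j(k) = k² (j(k) = (0 + k)² = k²)
m = -1/211 (m = 1/(-211) = -1/211 ≈ -0.0047393)
(K + 56)*j(11) - m = (-11 + 56)*11² - 1*(-1/211) = 45*121 + 1/211 = 5445 + 1/211 = 1148896/211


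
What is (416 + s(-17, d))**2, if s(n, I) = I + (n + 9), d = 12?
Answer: 176400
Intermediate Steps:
s(n, I) = 9 + I + n (s(n, I) = I + (9 + n) = 9 + I + n)
(416 + s(-17, d))**2 = (416 + (9 + 12 - 17))**2 = (416 + 4)**2 = 420**2 = 176400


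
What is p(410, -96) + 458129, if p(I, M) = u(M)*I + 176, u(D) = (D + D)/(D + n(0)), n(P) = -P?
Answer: 459125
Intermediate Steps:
u(D) = 2 (u(D) = (D + D)/(D - 1*0) = (2*D)/(D + 0) = (2*D)/D = 2)
p(I, M) = 176 + 2*I (p(I, M) = 2*I + 176 = 176 + 2*I)
p(410, -96) + 458129 = (176 + 2*410) + 458129 = (176 + 820) + 458129 = 996 + 458129 = 459125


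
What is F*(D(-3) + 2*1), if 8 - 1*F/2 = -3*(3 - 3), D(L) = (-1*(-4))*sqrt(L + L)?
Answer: 32 + 64*I*sqrt(6) ≈ 32.0 + 156.77*I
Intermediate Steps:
D(L) = 4*sqrt(2)*sqrt(L) (D(L) = 4*sqrt(2*L) = 4*(sqrt(2)*sqrt(L)) = 4*sqrt(2)*sqrt(L))
F = 16 (F = 16 - (-6)*(3 - 3) = 16 - (-6)*0 = 16 - 2*0 = 16 + 0 = 16)
F*(D(-3) + 2*1) = 16*(4*sqrt(2)*sqrt(-3) + 2*1) = 16*(4*sqrt(2)*(I*sqrt(3)) + 2) = 16*(4*I*sqrt(6) + 2) = 16*(2 + 4*I*sqrt(6)) = 32 + 64*I*sqrt(6)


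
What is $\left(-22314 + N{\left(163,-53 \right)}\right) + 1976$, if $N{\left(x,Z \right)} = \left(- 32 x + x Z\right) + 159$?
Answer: $-34034$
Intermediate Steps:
$N{\left(x,Z \right)} = 159 - 32 x + Z x$ ($N{\left(x,Z \right)} = \left(- 32 x + Z x\right) + 159 = 159 - 32 x + Z x$)
$\left(-22314 + N{\left(163,-53 \right)}\right) + 1976 = \left(-22314 - 13696\right) + 1976 = -36010 + 1976 = -34034$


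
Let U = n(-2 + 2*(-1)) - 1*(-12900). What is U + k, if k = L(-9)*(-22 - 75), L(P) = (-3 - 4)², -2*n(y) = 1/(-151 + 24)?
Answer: 2069339/254 ≈ 8147.0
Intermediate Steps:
n(y) = 1/254 (n(y) = -1/(2*(-151 + 24)) = -½/(-127) = -½*(-1/127) = 1/254)
L(P) = 49 (L(P) = (-7)² = 49)
k = -4753 (k = 49*(-22 - 75) = 49*(-97) = -4753)
U = 3276601/254 (U = 1/254 - 1*(-12900) = 1/254 + 12900 = 3276601/254 ≈ 12900.)
U + k = 3276601/254 - 4753 = 2069339/254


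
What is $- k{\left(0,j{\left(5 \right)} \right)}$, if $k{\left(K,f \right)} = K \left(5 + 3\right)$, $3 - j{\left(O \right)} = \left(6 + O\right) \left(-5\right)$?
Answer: $0$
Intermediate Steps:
$j{\left(O \right)} = 33 + 5 O$ ($j{\left(O \right)} = 3 - \left(6 + O\right) \left(-5\right) = 3 - \left(-30 - 5 O\right) = 3 + \left(30 + 5 O\right) = 33 + 5 O$)
$k{\left(K,f \right)} = 8 K$ ($k{\left(K,f \right)} = K 8 = 8 K$)
$- k{\left(0,j{\left(5 \right)} \right)} = - 8 \cdot 0 = \left(-1\right) 0 = 0$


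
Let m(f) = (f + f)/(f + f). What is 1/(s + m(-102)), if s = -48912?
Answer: -1/48911 ≈ -2.0445e-5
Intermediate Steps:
m(f) = 1 (m(f) = (2*f)/((2*f)) = (2*f)*(1/(2*f)) = 1)
1/(s + m(-102)) = 1/(-48912 + 1) = 1/(-48911) = -1/48911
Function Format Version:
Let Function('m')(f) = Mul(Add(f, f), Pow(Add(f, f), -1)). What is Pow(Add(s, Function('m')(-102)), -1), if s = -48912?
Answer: Rational(-1, 48911) ≈ -2.0445e-5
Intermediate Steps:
Function('m')(f) = 1 (Function('m')(f) = Mul(Mul(2, f), Pow(Mul(2, f), -1)) = Mul(Mul(2, f), Mul(Rational(1, 2), Pow(f, -1))) = 1)
Pow(Add(s, Function('m')(-102)), -1) = Pow(Add(-48912, 1), -1) = Pow(-48911, -1) = Rational(-1, 48911)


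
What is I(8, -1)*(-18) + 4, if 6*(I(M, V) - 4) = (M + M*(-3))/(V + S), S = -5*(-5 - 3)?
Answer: -868/13 ≈ -66.769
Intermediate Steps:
S = 40 (S = -5*(-8) = 40)
I(M, V) = 4 - M/(3*(40 + V)) (I(M, V) = 4 + ((M + M*(-3))/(V + 40))/6 = 4 + ((M - 3*M)/(40 + V))/6 = 4 + ((-2*M)/(40 + V))/6 = 4 + (-2*M/(40 + V))/6 = 4 - M/(3*(40 + V)))
I(8, -1)*(-18) + 4 = ((480 - 1*8 + 12*(-1))/(3*(40 - 1)))*(-18) + 4 = ((1/3)*(480 - 8 - 12)/39)*(-18) + 4 = ((1/3)*(1/39)*460)*(-18) + 4 = (460/117)*(-18) + 4 = -920/13 + 4 = -868/13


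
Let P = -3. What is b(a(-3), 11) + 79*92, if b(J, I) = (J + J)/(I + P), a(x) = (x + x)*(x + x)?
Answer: 7277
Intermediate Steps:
a(x) = 4*x**2 (a(x) = (2*x)*(2*x) = 4*x**2)
b(J, I) = 2*J/(-3 + I) (b(J, I) = (J + J)/(I - 3) = (2*J)/(-3 + I) = 2*J/(-3 + I))
b(a(-3), 11) + 79*92 = 2*(4*(-3)**2)/(-3 + 11) + 79*92 = 2*(4*9)/8 + 7268 = 2*36*(1/8) + 7268 = 9 + 7268 = 7277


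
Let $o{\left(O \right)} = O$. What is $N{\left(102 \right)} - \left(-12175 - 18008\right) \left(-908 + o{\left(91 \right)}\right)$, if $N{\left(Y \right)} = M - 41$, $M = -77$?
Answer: $-24659629$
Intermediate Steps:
$N{\left(Y \right)} = -118$ ($N{\left(Y \right)} = -77 - 41 = -118$)
$N{\left(102 \right)} - \left(-12175 - 18008\right) \left(-908 + o{\left(91 \right)}\right) = -118 - \left(-12175 - 18008\right) \left(-908 + 91\right) = -118 - \left(-30183\right) \left(-817\right) = -118 - 24659511 = -24659629$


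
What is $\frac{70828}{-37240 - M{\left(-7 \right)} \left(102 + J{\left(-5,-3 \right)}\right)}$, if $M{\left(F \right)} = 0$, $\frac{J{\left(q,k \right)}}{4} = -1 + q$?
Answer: $- \frac{17707}{9310} \approx -1.9019$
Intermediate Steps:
$J{\left(q,k \right)} = -4 + 4 q$ ($J{\left(q,k \right)} = 4 \left(-1 + q\right) = -4 + 4 q$)
$\frac{70828}{-37240 - M{\left(-7 \right)} \left(102 + J{\left(-5,-3 \right)}\right)} = \frac{70828}{-37240 - 0 \left(102 + \left(-4 + 4 \left(-5\right)\right)\right)} = \frac{70828}{-37240 - 0 \left(102 - 24\right)} = \frac{70828}{-37240 - 0 \cdot 78} = \frac{70828}{-37240 - 0} = \frac{70828}{-37240 + 0} = \frac{70828}{-37240} = 70828 \left(- \frac{1}{37240}\right) = - \frac{17707}{9310}$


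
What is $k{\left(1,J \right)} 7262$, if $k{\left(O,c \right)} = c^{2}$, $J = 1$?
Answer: $7262$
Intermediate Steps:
$k{\left(1,J \right)} 7262 = 1^{2} \cdot 7262 = 1 \cdot 7262 = 7262$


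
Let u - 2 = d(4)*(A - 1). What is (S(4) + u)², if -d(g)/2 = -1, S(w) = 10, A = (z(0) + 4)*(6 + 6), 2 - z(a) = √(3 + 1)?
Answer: 11236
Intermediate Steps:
z(a) = 0 (z(a) = 2 - √(3 + 1) = 2 - √4 = 2 - 1*2 = 2 - 2 = 0)
A = 48 (A = (0 + 4)*(6 + 6) = 4*12 = 48)
d(g) = 2 (d(g) = -2*(-1) = 2)
u = 96 (u = 2 + 2*(48 - 1) = 2 + 2*47 = 2 + 94 = 96)
(S(4) + u)² = (10 + 96)² = 106² = 11236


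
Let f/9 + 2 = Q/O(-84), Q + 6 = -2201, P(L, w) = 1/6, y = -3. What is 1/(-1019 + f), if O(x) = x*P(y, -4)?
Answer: 14/5345 ≈ 0.0026193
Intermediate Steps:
P(L, w) = 1/6
Q = -2207 (Q = -6 - 2201 = -2207)
O(x) = x/6 (O(x) = x*(1/6) = x/6)
f = 19611/14 (f = -18 + 9*(-2207/((1/6)*(-84))) = -18 + 9*(-2207/(-14)) = -18 + 9*(-2207*(-1/14)) = -18 + 9*(2207/14) = -18 + 19863/14 = 19611/14 ≈ 1400.8)
1/(-1019 + f) = 1/(-1019 + 19611/14) = 1/(5345/14) = 14/5345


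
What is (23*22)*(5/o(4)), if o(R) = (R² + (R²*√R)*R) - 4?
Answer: 253/14 ≈ 18.071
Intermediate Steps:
o(R) = -4 + R² + R^(7/2) (o(R) = (R² + R^(5/2)*R) - 4 = (R² + R^(7/2)) - 4 = -4 + R² + R^(7/2))
(23*22)*(5/o(4)) = (23*22)*(5/(-4 + 4² + 4^(7/2))) = 506*(5/(-4 + 16 + 128)) = 506*(5/140) = 506*(5*(1/140)) = 506*(1/28) = 253/14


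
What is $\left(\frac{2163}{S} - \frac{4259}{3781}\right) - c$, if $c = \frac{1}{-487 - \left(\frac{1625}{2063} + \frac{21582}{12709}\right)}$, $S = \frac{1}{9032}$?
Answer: $\frac{947977117069678452867}{48524093490220} \approx 1.9536 \cdot 10^{7}$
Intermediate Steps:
$S = \frac{1}{9032} \approx 0.00011072$
$c = - \frac{26218667}{12833666620}$ ($c = \frac{1}{-487 - \frac{65175791}{26218667}} = \frac{1}{- \frac{12833666620}{26218667}} = - \frac{26218667}{12833666620} \approx -0.002043$)
$\left(\frac{2163}{S} - \frac{4259}{3781}\right) - c = \left(2163 \frac{1}{\frac{1}{9032}} - \frac{4259}{3781}\right) - - \frac{26218667}{12833666620} = \left(2163 \cdot 9032 - \frac{4259}{3781}\right) + \frac{26218667}{12833666620} = \left(19536216 - \frac{4259}{3781}\right) + \frac{26218667}{12833666620} = \frac{73866428437}{3781} + \frac{26218667}{12833666620} = \frac{947977117069678452867}{48524093490220}$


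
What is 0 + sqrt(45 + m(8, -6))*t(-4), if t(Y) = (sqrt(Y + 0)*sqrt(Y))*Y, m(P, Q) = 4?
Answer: 112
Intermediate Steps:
t(Y) = Y**2 (t(Y) = (sqrt(Y)*sqrt(Y))*Y = Y*Y = Y**2)
0 + sqrt(45 + m(8, -6))*t(-4) = 0 + sqrt(45 + 4)*(-4)**2 = 0 + sqrt(49)*16 = 0 + 7*16 = 0 + 112 = 112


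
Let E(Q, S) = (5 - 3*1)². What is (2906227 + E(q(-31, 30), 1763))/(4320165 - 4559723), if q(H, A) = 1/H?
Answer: -2906231/239558 ≈ -12.132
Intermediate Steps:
E(Q, S) = 4 (E(Q, S) = (5 - 3)² = 2² = 4)
(2906227 + E(q(-31, 30), 1763))/(4320165 - 4559723) = (2906227 + 4)/(4320165 - 4559723) = 2906231/(-239558) = 2906231*(-1/239558) = -2906231/239558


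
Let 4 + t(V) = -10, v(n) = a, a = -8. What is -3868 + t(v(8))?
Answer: -3882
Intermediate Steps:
v(n) = -8
t(V) = -14 (t(V) = -4 - 10 = -14)
-3868 + t(v(8)) = -3868 - 14 = -3882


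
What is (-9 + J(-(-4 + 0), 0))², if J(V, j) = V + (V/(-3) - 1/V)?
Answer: 6241/144 ≈ 43.340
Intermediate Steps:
J(V, j) = -1/V + 2*V/3 (J(V, j) = V + (V*(-⅓) - 1/V) = V + (-V/3 - 1/V) = V + (-1/V - V/3) = -1/V + 2*V/3)
(-9 + J(-(-4 + 0), 0))² = (-9 + (-1/((-(-4 + 0))) + 2*(-(-4 + 0))/3))² = (-9 + (-1/((-1*(-4))) + 2*(-1*(-4))/3))² = (-9 + (-1/4 + (⅔)*4))² = (-9 + (-1*¼ + 8/3))² = (-9 + (-¼ + 8/3))² = (-9 + 29/12)² = (-79/12)² = 6241/144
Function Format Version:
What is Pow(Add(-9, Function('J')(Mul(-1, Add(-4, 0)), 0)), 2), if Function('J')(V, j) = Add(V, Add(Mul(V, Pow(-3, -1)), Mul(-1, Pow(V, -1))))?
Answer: Rational(6241, 144) ≈ 43.340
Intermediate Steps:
Function('J')(V, j) = Add(Mul(-1, Pow(V, -1)), Mul(Rational(2, 3), V)) (Function('J')(V, j) = Add(V, Add(Mul(V, Rational(-1, 3)), Mul(-1, Pow(V, -1)))) = Add(V, Add(Mul(Rational(-1, 3), V), Mul(-1, Pow(V, -1)))) = Add(V, Add(Mul(-1, Pow(V, -1)), Mul(Rational(-1, 3), V))) = Add(Mul(-1, Pow(V, -1)), Mul(Rational(2, 3), V)))
Pow(Add(-9, Function('J')(Mul(-1, Add(-4, 0)), 0)), 2) = Pow(Add(-9, Add(Mul(-1, Pow(Mul(-1, Add(-4, 0)), -1)), Mul(Rational(2, 3), Mul(-1, Add(-4, 0))))), 2) = Pow(Add(-9, Add(Mul(-1, Pow(Mul(-1, -4), -1)), Mul(Rational(2, 3), Mul(-1, -4)))), 2) = Pow(Add(-9, Add(Mul(-1, Pow(4, -1)), Mul(Rational(2, 3), 4))), 2) = Pow(Add(-9, Add(Mul(-1, Rational(1, 4)), Rational(8, 3))), 2) = Pow(Add(-9, Add(Rational(-1, 4), Rational(8, 3))), 2) = Pow(Add(-9, Rational(29, 12)), 2) = Pow(Rational(-79, 12), 2) = Rational(6241, 144)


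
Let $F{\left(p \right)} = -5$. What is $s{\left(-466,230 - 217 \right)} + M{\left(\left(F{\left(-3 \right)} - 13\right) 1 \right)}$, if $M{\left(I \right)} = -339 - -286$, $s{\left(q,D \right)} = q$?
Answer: $-519$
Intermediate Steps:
$M{\left(I \right)} = -53$ ($M{\left(I \right)} = -339 + 286 = -53$)
$s{\left(-466,230 - 217 \right)} + M{\left(\left(F{\left(-3 \right)} - 13\right) 1 \right)} = -466 - 53 = -519$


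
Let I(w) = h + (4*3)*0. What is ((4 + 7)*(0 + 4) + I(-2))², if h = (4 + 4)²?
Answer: 11664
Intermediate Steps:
h = 64 (h = 8² = 64)
I(w) = 64 (I(w) = 64 + (4*3)*0 = 64 + 12*0 = 64 + 0 = 64)
((4 + 7)*(0 + 4) + I(-2))² = ((4 + 7)*(0 + 4) + 64)² = (11*4 + 64)² = (44 + 64)² = 108² = 11664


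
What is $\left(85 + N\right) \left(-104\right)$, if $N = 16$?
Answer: $-10504$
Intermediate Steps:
$\left(85 + N\right) \left(-104\right) = \left(85 + 16\right) \left(-104\right) = 101 \left(-104\right) = -10504$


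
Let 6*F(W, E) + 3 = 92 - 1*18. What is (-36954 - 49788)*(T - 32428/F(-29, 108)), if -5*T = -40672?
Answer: -166099827024/355 ≈ -4.6789e+8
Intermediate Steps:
F(W, E) = 71/6 (F(W, E) = -½ + (92 - 1*18)/6 = -½ + (92 - 18)/6 = -½ + (⅙)*74 = -½ + 37/3 = 71/6)
T = 40672/5 (T = -⅕*(-40672) = 40672/5 ≈ 8134.4)
(-36954 - 49788)*(T - 32428/F(-29, 108)) = (-36954 - 49788)*(40672/5 - 32428/71/6) = -86742*(40672/5 - 32428*6/71) = -86742*(40672/5 - 194568/71) = -86742*1914872/355 = -166099827024/355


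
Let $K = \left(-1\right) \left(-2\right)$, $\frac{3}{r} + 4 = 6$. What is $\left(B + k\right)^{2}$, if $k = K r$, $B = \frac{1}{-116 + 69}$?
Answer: $\frac{19600}{2209} \approx 8.8728$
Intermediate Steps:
$r = \frac{3}{2}$ ($r = \frac{3}{-4 + 6} = \frac{3}{2} \approx 1.5$)
$K = 2$
$B = - \frac{1}{47}$ ($B = \frac{1}{-47} = - \frac{1}{47} \approx -0.021277$)
$k = 3$ ($k = 2 \cdot \frac{3}{2} = 3$)
$\left(B + k\right)^{2} = \left(- \frac{1}{47} + 3\right)^{2} = \left(\frac{140}{47}\right)^{2} = \frac{19600}{2209}$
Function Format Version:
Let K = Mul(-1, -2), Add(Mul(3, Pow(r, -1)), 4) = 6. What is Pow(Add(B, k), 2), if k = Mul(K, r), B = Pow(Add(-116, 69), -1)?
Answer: Rational(19600, 2209) ≈ 8.8728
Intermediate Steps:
r = Rational(3, 2) (r = Mul(3, Pow(Add(-4, 6), -1)) = Mul(3, Pow(2, -1)) = Mul(3, Rational(1, 2)) = Rational(3, 2) ≈ 1.5000)
K = 2
B = Rational(-1, 47) (B = Pow(-47, -1) = Rational(-1, 47) ≈ -0.021277)
k = 3 (k = Mul(2, Rational(3, 2)) = 3)
Pow(Add(B, k), 2) = Pow(Add(Rational(-1, 47), 3), 2) = Pow(Rational(140, 47), 2) = Rational(19600, 2209)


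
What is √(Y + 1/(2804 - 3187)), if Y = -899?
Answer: I*√131873794/383 ≈ 29.983*I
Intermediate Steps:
√(Y + 1/(2804 - 3187)) = √(-899 + 1/(2804 - 3187)) = √(-899 + 1/(-383)) = √(-899 - 1/383) = √(-344318/383) = I*√131873794/383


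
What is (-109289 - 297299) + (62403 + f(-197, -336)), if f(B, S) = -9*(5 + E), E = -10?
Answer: -344140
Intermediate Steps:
f(B, S) = 45 (f(B, S) = -9*(5 - 10) = -9*(-5) = 45)
(-109289 - 297299) + (62403 + f(-197, -336)) = (-109289 - 297299) + (62403 + 45) = -406588 + 62448 = -344140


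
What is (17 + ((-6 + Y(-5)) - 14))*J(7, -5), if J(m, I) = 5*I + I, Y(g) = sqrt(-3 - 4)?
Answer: 90 - 30*I*sqrt(7) ≈ 90.0 - 79.373*I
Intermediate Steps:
Y(g) = I*sqrt(7) (Y(g) = sqrt(-7) = I*sqrt(7))
J(m, I) = 6*I
(17 + ((-6 + Y(-5)) - 14))*J(7, -5) = (17 + ((-6 + I*sqrt(7)) - 14))*(6*(-5)) = (17 + (-20 + I*sqrt(7)))*(-30) = (-3 + I*sqrt(7))*(-30) = 90 - 30*I*sqrt(7)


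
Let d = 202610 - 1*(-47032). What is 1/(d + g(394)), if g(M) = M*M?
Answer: 1/404878 ≈ 2.4699e-6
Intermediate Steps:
g(M) = M²
d = 249642 (d = 202610 + 47032 = 249642)
1/(d + g(394)) = 1/(249642 + 394²) = 1/(249642 + 155236) = 1/404878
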